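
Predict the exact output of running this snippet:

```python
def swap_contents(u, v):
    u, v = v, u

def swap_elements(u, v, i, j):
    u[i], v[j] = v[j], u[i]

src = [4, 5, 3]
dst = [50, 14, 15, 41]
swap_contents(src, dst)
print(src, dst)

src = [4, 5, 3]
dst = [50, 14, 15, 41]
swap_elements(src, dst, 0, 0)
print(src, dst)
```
[4, 5, 3] [50, 14, 15, 41]
[50, 5, 3] [4, 14, 15, 41]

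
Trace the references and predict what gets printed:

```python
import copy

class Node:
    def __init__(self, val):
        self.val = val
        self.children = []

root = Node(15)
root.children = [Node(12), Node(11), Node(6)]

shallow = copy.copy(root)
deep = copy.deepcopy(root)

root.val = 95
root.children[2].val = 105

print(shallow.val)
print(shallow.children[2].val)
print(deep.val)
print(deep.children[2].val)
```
15
105
15
6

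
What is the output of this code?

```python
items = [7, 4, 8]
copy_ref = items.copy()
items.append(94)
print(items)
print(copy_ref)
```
[7, 4, 8, 94]
[7, 4, 8]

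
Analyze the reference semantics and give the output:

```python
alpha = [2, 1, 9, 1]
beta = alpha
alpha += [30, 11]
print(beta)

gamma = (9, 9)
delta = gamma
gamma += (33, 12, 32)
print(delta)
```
[2, 1, 9, 1, 30, 11]
(9, 9)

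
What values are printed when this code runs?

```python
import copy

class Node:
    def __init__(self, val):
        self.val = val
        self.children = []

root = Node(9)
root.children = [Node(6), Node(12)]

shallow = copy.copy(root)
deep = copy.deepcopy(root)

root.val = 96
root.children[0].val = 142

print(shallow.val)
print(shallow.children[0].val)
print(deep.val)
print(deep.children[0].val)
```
9
142
9
6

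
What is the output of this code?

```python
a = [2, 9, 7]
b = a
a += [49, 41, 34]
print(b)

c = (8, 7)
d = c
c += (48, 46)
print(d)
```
[2, 9, 7, 49, 41, 34]
(8, 7)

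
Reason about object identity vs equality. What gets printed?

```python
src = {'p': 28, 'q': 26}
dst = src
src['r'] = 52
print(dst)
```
{'p': 28, 'q': 26, 'r': 52}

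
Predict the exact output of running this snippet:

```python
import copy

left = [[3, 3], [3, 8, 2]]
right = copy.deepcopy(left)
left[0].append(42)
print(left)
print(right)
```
[[3, 3, 42], [3, 8, 2]]
[[3, 3], [3, 8, 2]]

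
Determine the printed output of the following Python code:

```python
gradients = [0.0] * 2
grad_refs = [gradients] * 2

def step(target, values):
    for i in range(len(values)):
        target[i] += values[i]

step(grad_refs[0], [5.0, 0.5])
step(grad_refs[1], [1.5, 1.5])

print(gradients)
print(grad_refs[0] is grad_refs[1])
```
[6.5, 2.0]
True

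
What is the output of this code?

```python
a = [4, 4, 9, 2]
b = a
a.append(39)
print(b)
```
[4, 4, 9, 2, 39]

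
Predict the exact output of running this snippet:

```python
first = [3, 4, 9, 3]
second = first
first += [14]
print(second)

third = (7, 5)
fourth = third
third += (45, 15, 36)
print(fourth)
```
[3, 4, 9, 3, 14]
(7, 5)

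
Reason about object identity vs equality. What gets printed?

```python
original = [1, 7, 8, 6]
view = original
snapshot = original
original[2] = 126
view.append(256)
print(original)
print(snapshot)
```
[1, 7, 126, 6, 256]
[1, 7, 126, 6, 256]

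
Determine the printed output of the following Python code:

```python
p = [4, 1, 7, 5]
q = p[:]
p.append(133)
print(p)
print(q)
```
[4, 1, 7, 5, 133]
[4, 1, 7, 5]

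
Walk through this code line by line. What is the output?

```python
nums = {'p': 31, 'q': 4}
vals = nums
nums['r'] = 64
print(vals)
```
{'p': 31, 'q': 4, 'r': 64}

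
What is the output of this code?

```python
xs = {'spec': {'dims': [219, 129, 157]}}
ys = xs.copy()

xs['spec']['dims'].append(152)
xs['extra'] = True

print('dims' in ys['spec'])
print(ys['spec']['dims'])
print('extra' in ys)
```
True
[219, 129, 157, 152]
False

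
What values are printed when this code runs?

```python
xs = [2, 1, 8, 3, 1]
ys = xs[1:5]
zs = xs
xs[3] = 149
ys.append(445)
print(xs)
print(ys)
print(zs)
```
[2, 1, 8, 149, 1]
[1, 8, 3, 1, 445]
[2, 1, 8, 149, 1]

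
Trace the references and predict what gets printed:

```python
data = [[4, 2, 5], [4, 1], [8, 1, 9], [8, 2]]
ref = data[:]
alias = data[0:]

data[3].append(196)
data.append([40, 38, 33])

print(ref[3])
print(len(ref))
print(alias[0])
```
[8, 2, 196]
4
[4, 2, 5]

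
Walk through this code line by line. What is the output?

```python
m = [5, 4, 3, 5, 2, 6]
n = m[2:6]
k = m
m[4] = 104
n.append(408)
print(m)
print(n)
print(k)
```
[5, 4, 3, 5, 104, 6]
[3, 5, 2, 6, 408]
[5, 4, 3, 5, 104, 6]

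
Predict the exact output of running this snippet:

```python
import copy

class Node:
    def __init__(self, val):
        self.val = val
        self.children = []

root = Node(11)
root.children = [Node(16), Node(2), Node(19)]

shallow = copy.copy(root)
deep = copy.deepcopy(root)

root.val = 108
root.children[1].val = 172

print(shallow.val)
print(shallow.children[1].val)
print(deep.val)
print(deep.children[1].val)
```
11
172
11
2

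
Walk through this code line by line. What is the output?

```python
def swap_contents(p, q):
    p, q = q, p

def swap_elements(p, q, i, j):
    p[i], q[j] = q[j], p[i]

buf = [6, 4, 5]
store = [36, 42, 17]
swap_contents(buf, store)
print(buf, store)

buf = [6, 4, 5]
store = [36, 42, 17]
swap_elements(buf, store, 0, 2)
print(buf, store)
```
[6, 4, 5] [36, 42, 17]
[17, 4, 5] [36, 42, 6]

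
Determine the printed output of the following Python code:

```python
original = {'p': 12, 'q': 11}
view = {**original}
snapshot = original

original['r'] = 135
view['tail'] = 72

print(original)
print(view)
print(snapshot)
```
{'p': 12, 'q': 11, 'r': 135}
{'p': 12, 'q': 11, 'tail': 72}
{'p': 12, 'q': 11, 'r': 135}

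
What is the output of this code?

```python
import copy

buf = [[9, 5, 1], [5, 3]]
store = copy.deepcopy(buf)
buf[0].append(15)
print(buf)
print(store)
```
[[9, 5, 1, 15], [5, 3]]
[[9, 5, 1], [5, 3]]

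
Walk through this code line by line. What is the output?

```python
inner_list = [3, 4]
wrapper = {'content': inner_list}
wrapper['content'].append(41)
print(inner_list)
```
[3, 4, 41]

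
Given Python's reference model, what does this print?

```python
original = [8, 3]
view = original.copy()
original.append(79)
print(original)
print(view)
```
[8, 3, 79]
[8, 3]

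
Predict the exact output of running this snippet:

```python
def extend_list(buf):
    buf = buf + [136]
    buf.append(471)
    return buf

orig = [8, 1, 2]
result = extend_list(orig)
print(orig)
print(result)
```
[8, 1, 2]
[8, 1, 2, 136, 471]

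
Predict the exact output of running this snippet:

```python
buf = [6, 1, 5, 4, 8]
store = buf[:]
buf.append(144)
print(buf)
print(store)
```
[6, 1, 5, 4, 8, 144]
[6, 1, 5, 4, 8]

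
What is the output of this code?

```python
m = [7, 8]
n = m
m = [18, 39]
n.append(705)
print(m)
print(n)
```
[18, 39]
[7, 8, 705]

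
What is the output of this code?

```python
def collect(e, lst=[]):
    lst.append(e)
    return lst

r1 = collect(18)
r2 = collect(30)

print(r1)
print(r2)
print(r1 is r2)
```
[18, 30]
[18, 30]
True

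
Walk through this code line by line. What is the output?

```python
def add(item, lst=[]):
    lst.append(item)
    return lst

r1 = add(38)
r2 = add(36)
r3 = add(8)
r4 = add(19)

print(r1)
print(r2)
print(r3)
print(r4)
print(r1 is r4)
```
[38, 36, 8, 19]
[38, 36, 8, 19]
[38, 36, 8, 19]
[38, 36, 8, 19]
True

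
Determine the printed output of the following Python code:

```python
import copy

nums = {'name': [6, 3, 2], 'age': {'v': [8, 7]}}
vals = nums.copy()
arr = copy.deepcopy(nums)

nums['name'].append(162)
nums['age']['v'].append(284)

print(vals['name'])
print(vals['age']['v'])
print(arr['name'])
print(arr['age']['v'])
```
[6, 3, 2, 162]
[8, 7, 284]
[6, 3, 2]
[8, 7]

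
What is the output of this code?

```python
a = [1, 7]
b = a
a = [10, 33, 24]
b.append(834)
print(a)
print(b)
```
[10, 33, 24]
[1, 7, 834]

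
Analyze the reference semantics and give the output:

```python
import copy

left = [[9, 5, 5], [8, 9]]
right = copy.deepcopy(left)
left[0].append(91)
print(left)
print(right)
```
[[9, 5, 5, 91], [8, 9]]
[[9, 5, 5], [8, 9]]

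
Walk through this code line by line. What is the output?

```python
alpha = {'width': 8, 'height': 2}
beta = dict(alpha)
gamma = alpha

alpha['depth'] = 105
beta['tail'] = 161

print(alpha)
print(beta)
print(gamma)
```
{'width': 8, 'height': 2, 'depth': 105}
{'width': 8, 'height': 2, 'tail': 161}
{'width': 8, 'height': 2, 'depth': 105}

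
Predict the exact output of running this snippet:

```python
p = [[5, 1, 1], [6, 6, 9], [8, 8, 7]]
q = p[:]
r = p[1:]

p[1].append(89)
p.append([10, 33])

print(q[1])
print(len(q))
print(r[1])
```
[6, 6, 9, 89]
3
[8, 8, 7]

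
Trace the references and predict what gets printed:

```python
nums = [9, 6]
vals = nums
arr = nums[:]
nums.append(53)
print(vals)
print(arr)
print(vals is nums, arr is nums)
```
[9, 6, 53]
[9, 6]
True False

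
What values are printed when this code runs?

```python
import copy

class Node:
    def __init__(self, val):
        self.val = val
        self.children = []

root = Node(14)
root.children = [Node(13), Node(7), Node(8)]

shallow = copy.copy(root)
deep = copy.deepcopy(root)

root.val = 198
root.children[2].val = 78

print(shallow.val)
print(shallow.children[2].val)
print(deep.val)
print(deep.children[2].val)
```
14
78
14
8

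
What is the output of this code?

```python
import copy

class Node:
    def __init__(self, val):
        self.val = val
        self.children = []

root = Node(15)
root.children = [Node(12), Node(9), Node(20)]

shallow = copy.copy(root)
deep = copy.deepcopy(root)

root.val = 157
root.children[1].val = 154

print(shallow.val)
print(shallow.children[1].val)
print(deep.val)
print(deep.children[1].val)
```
15
154
15
9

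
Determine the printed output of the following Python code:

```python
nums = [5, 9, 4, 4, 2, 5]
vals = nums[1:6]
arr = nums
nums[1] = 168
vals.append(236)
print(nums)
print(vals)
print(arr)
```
[5, 168, 4, 4, 2, 5]
[9, 4, 4, 2, 5, 236]
[5, 168, 4, 4, 2, 5]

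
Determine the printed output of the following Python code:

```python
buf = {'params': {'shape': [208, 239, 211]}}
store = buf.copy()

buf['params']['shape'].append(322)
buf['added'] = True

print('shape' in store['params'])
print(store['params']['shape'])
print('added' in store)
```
True
[208, 239, 211, 322]
False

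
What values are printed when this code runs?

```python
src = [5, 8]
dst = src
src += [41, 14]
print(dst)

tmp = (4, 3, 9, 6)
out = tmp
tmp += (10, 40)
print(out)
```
[5, 8, 41, 14]
(4, 3, 9, 6)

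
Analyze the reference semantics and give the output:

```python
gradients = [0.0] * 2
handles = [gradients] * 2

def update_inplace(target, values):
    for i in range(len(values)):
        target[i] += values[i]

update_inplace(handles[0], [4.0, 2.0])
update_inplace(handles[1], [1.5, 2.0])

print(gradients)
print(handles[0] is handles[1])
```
[5.5, 4.0]
True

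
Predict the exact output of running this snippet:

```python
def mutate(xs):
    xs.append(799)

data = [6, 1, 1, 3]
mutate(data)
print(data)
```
[6, 1, 1, 3, 799]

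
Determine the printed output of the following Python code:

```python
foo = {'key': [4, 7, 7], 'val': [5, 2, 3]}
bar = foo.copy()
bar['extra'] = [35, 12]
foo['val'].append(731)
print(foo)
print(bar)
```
{'key': [4, 7, 7], 'val': [5, 2, 3, 731]}
{'key': [4, 7, 7], 'val': [5, 2, 3, 731], 'extra': [35, 12]}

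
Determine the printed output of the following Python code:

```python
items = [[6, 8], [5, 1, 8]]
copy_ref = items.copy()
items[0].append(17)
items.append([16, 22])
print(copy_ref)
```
[[6, 8, 17], [5, 1, 8]]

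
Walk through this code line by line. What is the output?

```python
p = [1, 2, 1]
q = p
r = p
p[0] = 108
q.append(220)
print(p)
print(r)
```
[108, 2, 1, 220]
[108, 2, 1, 220]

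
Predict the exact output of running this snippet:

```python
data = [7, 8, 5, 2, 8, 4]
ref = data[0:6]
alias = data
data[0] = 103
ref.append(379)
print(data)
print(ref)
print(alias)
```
[103, 8, 5, 2, 8, 4]
[7, 8, 5, 2, 8, 4, 379]
[103, 8, 5, 2, 8, 4]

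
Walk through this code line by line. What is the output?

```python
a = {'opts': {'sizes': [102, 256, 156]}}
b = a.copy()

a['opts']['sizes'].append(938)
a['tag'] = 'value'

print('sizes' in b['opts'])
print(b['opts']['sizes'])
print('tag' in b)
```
True
[102, 256, 156, 938]
False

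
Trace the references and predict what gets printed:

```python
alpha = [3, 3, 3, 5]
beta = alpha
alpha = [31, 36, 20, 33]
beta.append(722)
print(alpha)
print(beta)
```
[31, 36, 20, 33]
[3, 3, 3, 5, 722]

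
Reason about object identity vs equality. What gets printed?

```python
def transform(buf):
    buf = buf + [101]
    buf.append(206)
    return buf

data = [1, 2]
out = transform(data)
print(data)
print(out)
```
[1, 2]
[1, 2, 101, 206]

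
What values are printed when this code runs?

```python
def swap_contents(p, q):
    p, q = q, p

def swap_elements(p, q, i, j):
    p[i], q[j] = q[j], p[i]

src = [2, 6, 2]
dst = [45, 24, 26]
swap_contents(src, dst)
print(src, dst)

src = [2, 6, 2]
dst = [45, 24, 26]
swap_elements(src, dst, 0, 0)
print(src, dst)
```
[2, 6, 2] [45, 24, 26]
[45, 6, 2] [2, 24, 26]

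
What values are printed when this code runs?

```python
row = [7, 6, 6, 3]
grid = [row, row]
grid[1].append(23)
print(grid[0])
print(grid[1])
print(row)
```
[7, 6, 6, 3, 23]
[7, 6, 6, 3, 23]
[7, 6, 6, 3, 23]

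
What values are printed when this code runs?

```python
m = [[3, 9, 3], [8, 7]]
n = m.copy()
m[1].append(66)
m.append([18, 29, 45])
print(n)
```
[[3, 9, 3], [8, 7, 66]]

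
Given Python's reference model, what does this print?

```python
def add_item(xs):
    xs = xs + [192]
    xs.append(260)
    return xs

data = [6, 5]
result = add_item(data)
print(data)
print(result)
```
[6, 5]
[6, 5, 192, 260]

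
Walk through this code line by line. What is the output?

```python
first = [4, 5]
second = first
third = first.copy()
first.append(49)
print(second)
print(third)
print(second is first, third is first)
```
[4, 5, 49]
[4, 5]
True False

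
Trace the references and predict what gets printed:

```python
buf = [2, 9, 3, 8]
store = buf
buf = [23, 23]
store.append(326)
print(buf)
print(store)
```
[23, 23]
[2, 9, 3, 8, 326]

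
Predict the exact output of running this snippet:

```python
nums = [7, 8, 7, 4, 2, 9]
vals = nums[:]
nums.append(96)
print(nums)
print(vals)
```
[7, 8, 7, 4, 2, 9, 96]
[7, 8, 7, 4, 2, 9]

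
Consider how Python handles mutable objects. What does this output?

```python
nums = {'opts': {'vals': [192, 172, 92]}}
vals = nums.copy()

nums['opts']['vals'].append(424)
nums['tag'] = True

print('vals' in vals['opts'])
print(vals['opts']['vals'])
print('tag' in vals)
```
True
[192, 172, 92, 424]
False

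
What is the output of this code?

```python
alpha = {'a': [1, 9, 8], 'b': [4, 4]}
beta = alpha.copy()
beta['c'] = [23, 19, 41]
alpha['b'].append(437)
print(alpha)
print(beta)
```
{'a': [1, 9, 8], 'b': [4, 4, 437]}
{'a': [1, 9, 8], 'b': [4, 4, 437], 'c': [23, 19, 41]}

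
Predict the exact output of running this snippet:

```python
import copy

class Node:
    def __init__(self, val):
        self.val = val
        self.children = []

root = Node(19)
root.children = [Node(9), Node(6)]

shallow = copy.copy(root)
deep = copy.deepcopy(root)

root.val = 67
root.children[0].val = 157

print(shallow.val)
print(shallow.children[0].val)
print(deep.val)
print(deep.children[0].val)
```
19
157
19
9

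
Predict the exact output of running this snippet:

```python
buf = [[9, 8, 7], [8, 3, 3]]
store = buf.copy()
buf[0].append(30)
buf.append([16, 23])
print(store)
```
[[9, 8, 7, 30], [8, 3, 3]]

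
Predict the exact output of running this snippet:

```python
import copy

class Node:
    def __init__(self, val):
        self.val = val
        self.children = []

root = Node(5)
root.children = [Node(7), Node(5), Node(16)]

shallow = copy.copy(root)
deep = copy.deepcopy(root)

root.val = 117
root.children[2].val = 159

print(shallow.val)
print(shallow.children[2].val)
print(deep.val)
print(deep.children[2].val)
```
5
159
5
16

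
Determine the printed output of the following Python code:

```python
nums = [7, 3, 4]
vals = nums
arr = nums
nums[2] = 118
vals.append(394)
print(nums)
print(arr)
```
[7, 3, 118, 394]
[7, 3, 118, 394]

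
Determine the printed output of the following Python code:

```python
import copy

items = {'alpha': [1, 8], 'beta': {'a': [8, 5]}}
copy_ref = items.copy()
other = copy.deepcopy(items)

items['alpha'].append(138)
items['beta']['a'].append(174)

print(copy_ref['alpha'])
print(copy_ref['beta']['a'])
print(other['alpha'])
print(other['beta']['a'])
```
[1, 8, 138]
[8, 5, 174]
[1, 8]
[8, 5]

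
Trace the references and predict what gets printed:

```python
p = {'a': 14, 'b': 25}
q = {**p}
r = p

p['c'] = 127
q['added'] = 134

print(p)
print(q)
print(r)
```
{'a': 14, 'b': 25, 'c': 127}
{'a': 14, 'b': 25, 'added': 134}
{'a': 14, 'b': 25, 'c': 127}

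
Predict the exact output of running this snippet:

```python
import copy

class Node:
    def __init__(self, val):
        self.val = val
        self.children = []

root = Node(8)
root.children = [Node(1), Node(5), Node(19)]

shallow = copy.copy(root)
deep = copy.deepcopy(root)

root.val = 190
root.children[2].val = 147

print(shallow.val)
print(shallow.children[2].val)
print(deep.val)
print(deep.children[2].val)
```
8
147
8
19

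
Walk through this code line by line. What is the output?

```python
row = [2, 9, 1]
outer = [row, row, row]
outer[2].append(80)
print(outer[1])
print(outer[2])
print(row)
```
[2, 9, 1, 80]
[2, 9, 1, 80]
[2, 9, 1, 80]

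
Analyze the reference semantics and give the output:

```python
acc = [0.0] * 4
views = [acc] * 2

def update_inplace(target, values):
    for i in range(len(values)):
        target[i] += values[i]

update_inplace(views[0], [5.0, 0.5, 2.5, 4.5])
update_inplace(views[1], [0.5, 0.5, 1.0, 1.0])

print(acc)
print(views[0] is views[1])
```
[5.5, 1.0, 3.5, 5.5]
True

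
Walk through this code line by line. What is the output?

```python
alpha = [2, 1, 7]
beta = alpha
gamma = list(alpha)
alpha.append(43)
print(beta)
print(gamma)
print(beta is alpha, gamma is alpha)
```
[2, 1, 7, 43]
[2, 1, 7]
True False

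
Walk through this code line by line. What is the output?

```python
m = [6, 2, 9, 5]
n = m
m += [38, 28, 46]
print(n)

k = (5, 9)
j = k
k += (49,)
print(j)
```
[6, 2, 9, 5, 38, 28, 46]
(5, 9)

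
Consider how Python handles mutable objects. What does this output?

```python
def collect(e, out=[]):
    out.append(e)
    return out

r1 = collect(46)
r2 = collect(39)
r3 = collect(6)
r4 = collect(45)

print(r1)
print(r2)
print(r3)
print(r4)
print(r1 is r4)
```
[46, 39, 6, 45]
[46, 39, 6, 45]
[46, 39, 6, 45]
[46, 39, 6, 45]
True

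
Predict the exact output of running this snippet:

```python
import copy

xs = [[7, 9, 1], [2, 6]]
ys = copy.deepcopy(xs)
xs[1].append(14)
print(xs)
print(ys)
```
[[7, 9, 1], [2, 6, 14]]
[[7, 9, 1], [2, 6]]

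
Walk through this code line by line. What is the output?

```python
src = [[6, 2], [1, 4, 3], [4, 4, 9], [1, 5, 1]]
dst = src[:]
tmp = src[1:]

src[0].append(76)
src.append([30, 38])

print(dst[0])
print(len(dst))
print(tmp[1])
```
[6, 2, 76]
4
[4, 4, 9]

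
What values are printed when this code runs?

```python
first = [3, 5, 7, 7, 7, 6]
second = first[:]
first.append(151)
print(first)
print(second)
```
[3, 5, 7, 7, 7, 6, 151]
[3, 5, 7, 7, 7, 6]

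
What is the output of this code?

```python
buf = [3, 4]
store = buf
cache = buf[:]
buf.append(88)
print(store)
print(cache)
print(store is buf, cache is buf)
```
[3, 4, 88]
[3, 4]
True False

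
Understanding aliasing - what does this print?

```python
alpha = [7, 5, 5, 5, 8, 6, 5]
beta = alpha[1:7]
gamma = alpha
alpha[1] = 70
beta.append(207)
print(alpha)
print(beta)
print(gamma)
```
[7, 70, 5, 5, 8, 6, 5]
[5, 5, 5, 8, 6, 5, 207]
[7, 70, 5, 5, 8, 6, 5]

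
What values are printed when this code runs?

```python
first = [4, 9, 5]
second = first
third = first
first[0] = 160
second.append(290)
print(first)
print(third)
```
[160, 9, 5, 290]
[160, 9, 5, 290]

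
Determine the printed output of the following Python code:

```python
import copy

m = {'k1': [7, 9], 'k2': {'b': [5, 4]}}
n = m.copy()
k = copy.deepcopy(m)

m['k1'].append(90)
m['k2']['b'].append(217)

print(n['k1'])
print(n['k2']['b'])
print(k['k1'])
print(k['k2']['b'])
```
[7, 9, 90]
[5, 4, 217]
[7, 9]
[5, 4]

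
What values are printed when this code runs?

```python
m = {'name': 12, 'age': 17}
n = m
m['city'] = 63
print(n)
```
{'name': 12, 'age': 17, 'city': 63}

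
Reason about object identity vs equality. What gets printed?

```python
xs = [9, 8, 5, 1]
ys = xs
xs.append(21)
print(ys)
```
[9, 8, 5, 1, 21]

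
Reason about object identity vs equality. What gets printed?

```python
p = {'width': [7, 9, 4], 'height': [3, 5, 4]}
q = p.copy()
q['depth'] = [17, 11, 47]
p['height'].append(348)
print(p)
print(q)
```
{'width': [7, 9, 4], 'height': [3, 5, 4, 348]}
{'width': [7, 9, 4], 'height': [3, 5, 4, 348], 'depth': [17, 11, 47]}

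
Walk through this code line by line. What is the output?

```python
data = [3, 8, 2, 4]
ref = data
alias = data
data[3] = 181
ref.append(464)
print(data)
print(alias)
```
[3, 8, 2, 181, 464]
[3, 8, 2, 181, 464]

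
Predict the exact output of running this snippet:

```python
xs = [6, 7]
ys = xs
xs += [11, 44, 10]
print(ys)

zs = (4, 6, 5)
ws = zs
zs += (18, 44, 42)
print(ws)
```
[6, 7, 11, 44, 10]
(4, 6, 5)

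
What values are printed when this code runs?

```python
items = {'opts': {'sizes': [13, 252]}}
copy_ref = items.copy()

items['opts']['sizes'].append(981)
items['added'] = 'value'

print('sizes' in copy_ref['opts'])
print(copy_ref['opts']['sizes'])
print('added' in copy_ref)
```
True
[13, 252, 981]
False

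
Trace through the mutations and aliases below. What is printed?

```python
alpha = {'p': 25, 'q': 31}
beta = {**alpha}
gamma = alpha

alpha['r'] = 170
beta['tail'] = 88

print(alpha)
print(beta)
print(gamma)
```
{'p': 25, 'q': 31, 'r': 170}
{'p': 25, 'q': 31, 'tail': 88}
{'p': 25, 'q': 31, 'r': 170}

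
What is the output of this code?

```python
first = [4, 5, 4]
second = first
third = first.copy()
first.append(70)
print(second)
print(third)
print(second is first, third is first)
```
[4, 5, 4, 70]
[4, 5, 4]
True False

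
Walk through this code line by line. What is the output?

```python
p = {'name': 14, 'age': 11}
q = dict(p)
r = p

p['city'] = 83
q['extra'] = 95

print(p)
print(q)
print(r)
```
{'name': 14, 'age': 11, 'city': 83}
{'name': 14, 'age': 11, 'extra': 95}
{'name': 14, 'age': 11, 'city': 83}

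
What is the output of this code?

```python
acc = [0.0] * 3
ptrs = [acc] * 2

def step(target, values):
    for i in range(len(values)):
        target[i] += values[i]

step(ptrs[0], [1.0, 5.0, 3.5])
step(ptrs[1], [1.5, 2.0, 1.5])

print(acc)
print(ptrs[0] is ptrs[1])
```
[2.5, 7.0, 5.0]
True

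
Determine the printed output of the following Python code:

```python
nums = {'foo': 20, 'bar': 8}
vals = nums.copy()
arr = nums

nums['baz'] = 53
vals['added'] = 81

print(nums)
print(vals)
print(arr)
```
{'foo': 20, 'bar': 8, 'baz': 53}
{'foo': 20, 'bar': 8, 'added': 81}
{'foo': 20, 'bar': 8, 'baz': 53}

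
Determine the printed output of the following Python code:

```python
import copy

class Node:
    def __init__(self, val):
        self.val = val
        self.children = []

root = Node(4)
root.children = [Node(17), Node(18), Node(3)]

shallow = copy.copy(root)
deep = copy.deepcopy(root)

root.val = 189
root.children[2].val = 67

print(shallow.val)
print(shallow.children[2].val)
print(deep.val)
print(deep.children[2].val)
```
4
67
4
3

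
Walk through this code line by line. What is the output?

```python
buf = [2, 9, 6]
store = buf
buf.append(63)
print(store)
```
[2, 9, 6, 63]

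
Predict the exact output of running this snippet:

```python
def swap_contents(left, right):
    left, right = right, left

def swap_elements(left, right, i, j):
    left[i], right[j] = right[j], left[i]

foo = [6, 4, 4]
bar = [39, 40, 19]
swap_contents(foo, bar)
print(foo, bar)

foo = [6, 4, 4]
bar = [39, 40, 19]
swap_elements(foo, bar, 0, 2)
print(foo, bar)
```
[6, 4, 4] [39, 40, 19]
[19, 4, 4] [39, 40, 6]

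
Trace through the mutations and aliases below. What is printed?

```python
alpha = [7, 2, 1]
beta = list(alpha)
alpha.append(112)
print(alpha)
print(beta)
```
[7, 2, 1, 112]
[7, 2, 1]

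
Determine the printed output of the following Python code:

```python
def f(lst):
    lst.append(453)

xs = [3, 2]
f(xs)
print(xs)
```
[3, 2, 453]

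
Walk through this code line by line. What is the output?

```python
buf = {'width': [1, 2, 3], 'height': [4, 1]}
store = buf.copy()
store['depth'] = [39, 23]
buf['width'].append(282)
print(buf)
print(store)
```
{'width': [1, 2, 3, 282], 'height': [4, 1]}
{'width': [1, 2, 3, 282], 'height': [4, 1], 'depth': [39, 23]}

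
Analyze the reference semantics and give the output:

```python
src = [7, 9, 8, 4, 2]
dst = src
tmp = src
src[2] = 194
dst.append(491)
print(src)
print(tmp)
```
[7, 9, 194, 4, 2, 491]
[7, 9, 194, 4, 2, 491]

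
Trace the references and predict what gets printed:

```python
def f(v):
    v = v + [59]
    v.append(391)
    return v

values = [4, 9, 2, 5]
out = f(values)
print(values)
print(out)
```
[4, 9, 2, 5]
[4, 9, 2, 5, 59, 391]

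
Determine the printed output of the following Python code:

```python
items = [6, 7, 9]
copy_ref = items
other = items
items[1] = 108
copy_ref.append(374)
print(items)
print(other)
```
[6, 108, 9, 374]
[6, 108, 9, 374]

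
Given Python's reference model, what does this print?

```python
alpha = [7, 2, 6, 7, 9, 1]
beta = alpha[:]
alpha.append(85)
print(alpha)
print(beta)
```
[7, 2, 6, 7, 9, 1, 85]
[7, 2, 6, 7, 9, 1]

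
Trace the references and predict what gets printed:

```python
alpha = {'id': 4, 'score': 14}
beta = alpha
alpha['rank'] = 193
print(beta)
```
{'id': 4, 'score': 14, 'rank': 193}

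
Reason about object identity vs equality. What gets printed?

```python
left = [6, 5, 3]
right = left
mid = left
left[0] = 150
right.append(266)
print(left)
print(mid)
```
[150, 5, 3, 266]
[150, 5, 3, 266]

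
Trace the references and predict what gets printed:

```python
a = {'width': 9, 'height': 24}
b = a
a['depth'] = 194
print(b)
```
{'width': 9, 'height': 24, 'depth': 194}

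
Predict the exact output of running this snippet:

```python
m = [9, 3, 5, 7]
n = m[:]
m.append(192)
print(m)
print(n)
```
[9, 3, 5, 7, 192]
[9, 3, 5, 7]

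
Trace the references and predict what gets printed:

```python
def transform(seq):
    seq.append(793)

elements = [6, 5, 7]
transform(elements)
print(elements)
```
[6, 5, 7, 793]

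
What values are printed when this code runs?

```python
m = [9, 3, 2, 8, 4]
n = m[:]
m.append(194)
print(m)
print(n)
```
[9, 3, 2, 8, 4, 194]
[9, 3, 2, 8, 4]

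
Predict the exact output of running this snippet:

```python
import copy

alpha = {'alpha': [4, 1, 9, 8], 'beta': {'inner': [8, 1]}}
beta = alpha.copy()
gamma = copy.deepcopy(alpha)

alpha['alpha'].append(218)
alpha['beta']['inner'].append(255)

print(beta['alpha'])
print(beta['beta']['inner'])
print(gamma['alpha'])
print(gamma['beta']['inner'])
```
[4, 1, 9, 8, 218]
[8, 1, 255]
[4, 1, 9, 8]
[8, 1]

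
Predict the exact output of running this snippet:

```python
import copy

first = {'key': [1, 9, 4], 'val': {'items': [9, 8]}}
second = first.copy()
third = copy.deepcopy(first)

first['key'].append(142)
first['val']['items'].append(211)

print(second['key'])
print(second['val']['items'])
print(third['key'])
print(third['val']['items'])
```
[1, 9, 4, 142]
[9, 8, 211]
[1, 9, 4]
[9, 8]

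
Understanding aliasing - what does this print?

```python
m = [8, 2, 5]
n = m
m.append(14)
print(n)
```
[8, 2, 5, 14]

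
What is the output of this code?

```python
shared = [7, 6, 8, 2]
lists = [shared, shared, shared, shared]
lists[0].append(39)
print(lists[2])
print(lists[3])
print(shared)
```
[7, 6, 8, 2, 39]
[7, 6, 8, 2, 39]
[7, 6, 8, 2, 39]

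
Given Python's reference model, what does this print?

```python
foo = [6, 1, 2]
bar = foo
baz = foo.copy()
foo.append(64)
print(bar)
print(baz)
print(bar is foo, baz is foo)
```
[6, 1, 2, 64]
[6, 1, 2]
True False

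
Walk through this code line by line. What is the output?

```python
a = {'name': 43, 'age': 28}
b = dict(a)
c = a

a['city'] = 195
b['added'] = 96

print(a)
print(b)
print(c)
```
{'name': 43, 'age': 28, 'city': 195}
{'name': 43, 'age': 28, 'added': 96}
{'name': 43, 'age': 28, 'city': 195}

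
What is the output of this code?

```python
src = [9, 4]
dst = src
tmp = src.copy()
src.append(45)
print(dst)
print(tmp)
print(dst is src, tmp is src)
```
[9, 4, 45]
[9, 4]
True False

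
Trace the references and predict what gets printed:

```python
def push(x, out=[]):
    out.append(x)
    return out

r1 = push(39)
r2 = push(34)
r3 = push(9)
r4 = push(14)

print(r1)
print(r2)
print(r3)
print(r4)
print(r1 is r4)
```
[39, 34, 9, 14]
[39, 34, 9, 14]
[39, 34, 9, 14]
[39, 34, 9, 14]
True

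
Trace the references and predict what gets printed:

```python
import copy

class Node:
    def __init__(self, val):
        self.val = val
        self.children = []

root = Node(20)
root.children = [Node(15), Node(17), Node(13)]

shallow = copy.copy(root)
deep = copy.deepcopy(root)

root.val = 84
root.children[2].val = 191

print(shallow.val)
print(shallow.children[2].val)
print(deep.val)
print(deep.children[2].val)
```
20
191
20
13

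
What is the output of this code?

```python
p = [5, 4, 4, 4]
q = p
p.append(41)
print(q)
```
[5, 4, 4, 4, 41]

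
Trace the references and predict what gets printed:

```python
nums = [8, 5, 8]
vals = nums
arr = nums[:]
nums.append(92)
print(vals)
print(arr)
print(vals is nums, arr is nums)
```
[8, 5, 8, 92]
[8, 5, 8]
True False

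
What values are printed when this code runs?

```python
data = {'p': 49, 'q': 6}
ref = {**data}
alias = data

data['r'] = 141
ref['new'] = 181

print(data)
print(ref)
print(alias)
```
{'p': 49, 'q': 6, 'r': 141}
{'p': 49, 'q': 6, 'new': 181}
{'p': 49, 'q': 6, 'r': 141}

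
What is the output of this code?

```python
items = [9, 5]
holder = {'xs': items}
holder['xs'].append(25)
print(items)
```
[9, 5, 25]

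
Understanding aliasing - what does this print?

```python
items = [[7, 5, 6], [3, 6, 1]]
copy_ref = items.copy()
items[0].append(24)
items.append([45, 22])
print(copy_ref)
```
[[7, 5, 6, 24], [3, 6, 1]]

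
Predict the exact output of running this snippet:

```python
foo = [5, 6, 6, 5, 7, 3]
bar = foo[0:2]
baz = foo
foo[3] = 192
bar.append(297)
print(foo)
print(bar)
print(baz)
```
[5, 6, 6, 192, 7, 3]
[5, 6, 297]
[5, 6, 6, 192, 7, 3]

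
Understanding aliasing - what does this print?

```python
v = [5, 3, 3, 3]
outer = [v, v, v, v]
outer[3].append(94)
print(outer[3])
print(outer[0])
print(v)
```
[5, 3, 3, 3, 94]
[5, 3, 3, 3, 94]
[5, 3, 3, 3, 94]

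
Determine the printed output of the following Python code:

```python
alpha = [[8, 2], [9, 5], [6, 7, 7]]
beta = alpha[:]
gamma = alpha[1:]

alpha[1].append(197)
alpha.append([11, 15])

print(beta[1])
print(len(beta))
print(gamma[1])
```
[9, 5, 197]
3
[6, 7, 7]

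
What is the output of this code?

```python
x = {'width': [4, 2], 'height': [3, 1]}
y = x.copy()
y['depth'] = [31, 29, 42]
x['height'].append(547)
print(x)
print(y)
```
{'width': [4, 2], 'height': [3, 1, 547]}
{'width': [4, 2], 'height': [3, 1, 547], 'depth': [31, 29, 42]}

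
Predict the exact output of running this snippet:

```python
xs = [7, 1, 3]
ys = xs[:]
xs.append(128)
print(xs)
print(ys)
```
[7, 1, 3, 128]
[7, 1, 3]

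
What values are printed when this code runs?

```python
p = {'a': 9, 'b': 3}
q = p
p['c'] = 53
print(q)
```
{'a': 9, 'b': 3, 'c': 53}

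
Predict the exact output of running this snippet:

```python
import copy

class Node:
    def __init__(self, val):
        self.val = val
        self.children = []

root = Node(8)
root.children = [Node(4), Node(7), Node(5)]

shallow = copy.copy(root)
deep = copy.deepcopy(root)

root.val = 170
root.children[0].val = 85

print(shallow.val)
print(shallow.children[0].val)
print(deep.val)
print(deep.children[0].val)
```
8
85
8
4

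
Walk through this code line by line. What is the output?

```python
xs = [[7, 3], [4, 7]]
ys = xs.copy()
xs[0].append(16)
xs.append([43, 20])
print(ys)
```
[[7, 3, 16], [4, 7]]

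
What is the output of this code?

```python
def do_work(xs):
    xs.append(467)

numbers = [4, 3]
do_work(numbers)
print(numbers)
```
[4, 3, 467]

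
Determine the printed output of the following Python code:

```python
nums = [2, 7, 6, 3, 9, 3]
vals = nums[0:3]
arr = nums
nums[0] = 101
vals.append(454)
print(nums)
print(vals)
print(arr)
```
[101, 7, 6, 3, 9, 3]
[2, 7, 6, 454]
[101, 7, 6, 3, 9, 3]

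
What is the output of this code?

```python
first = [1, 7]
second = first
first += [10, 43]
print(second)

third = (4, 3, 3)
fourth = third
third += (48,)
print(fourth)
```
[1, 7, 10, 43]
(4, 3, 3)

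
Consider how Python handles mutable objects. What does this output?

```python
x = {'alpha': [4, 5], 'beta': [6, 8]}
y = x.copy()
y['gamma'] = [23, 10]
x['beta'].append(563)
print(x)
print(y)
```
{'alpha': [4, 5], 'beta': [6, 8, 563]}
{'alpha': [4, 5], 'beta': [6, 8, 563], 'gamma': [23, 10]}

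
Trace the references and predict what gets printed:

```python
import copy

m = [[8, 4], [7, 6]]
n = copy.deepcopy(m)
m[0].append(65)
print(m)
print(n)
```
[[8, 4, 65], [7, 6]]
[[8, 4], [7, 6]]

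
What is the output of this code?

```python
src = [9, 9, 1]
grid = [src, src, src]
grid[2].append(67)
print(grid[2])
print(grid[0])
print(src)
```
[9, 9, 1, 67]
[9, 9, 1, 67]
[9, 9, 1, 67]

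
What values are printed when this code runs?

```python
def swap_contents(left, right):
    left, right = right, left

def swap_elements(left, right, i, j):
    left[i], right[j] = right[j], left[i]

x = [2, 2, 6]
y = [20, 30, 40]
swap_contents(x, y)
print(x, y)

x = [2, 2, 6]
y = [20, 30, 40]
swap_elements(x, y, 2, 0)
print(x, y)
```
[2, 2, 6] [20, 30, 40]
[2, 2, 20] [6, 30, 40]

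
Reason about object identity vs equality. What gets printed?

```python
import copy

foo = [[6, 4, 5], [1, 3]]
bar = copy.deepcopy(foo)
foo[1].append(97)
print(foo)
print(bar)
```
[[6, 4, 5], [1, 3, 97]]
[[6, 4, 5], [1, 3]]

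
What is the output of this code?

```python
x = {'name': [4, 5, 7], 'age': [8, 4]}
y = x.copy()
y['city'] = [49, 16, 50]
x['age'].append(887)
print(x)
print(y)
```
{'name': [4, 5, 7], 'age': [8, 4, 887]}
{'name': [4, 5, 7], 'age': [8, 4, 887], 'city': [49, 16, 50]}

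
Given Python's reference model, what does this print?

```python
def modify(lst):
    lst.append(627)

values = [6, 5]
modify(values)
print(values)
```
[6, 5, 627]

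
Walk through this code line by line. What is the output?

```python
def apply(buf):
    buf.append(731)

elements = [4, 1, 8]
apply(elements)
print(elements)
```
[4, 1, 8, 731]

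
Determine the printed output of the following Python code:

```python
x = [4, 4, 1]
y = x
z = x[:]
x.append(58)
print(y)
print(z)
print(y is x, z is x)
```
[4, 4, 1, 58]
[4, 4, 1]
True False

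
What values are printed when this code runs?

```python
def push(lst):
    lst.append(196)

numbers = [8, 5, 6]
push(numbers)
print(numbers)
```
[8, 5, 6, 196]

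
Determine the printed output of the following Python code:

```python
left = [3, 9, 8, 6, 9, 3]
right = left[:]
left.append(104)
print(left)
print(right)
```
[3, 9, 8, 6, 9, 3, 104]
[3, 9, 8, 6, 9, 3]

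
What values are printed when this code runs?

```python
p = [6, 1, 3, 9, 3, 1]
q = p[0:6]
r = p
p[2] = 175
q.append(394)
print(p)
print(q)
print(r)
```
[6, 1, 175, 9, 3, 1]
[6, 1, 3, 9, 3, 1, 394]
[6, 1, 175, 9, 3, 1]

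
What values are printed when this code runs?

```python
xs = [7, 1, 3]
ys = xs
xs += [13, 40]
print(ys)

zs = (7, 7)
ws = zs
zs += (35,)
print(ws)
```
[7, 1, 3, 13, 40]
(7, 7)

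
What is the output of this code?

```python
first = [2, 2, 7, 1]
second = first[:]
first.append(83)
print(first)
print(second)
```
[2, 2, 7, 1, 83]
[2, 2, 7, 1]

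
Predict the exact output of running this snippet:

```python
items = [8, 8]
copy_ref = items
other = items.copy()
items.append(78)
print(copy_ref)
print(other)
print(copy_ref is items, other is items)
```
[8, 8, 78]
[8, 8]
True False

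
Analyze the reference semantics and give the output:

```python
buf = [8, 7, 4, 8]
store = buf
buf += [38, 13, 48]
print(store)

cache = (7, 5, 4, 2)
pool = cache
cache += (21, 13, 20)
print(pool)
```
[8, 7, 4, 8, 38, 13, 48]
(7, 5, 4, 2)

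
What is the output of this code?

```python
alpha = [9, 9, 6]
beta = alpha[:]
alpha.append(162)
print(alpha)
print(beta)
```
[9, 9, 6, 162]
[9, 9, 6]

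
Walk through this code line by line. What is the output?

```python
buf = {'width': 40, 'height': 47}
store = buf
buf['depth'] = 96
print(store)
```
{'width': 40, 'height': 47, 'depth': 96}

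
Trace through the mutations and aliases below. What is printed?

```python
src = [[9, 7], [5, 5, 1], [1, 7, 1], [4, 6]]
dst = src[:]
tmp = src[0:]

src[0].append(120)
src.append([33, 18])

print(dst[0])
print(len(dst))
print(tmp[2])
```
[9, 7, 120]
4
[1, 7, 1]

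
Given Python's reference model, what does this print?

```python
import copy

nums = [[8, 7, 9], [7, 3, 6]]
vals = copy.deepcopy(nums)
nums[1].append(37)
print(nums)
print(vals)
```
[[8, 7, 9], [7, 3, 6, 37]]
[[8, 7, 9], [7, 3, 6]]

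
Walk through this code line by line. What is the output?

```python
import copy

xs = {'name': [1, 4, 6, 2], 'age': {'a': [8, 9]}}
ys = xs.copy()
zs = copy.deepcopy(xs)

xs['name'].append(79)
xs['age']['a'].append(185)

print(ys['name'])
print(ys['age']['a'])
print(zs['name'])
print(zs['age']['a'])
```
[1, 4, 6, 2, 79]
[8, 9, 185]
[1, 4, 6, 2]
[8, 9]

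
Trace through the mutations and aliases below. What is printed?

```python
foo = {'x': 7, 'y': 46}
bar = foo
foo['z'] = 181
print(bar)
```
{'x': 7, 'y': 46, 'z': 181}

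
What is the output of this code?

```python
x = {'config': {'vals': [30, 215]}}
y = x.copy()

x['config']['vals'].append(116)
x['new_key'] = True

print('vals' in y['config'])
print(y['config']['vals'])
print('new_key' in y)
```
True
[30, 215, 116]
False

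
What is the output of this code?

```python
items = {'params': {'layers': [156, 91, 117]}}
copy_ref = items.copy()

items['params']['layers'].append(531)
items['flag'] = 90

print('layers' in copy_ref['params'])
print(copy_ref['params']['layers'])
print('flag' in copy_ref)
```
True
[156, 91, 117, 531]
False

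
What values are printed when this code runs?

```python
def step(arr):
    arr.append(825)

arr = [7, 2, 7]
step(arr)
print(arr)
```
[7, 2, 7, 825]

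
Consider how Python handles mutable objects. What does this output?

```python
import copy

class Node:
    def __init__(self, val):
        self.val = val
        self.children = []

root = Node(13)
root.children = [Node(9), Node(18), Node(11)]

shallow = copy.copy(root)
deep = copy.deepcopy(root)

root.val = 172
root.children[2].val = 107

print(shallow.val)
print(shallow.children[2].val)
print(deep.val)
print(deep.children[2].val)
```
13
107
13
11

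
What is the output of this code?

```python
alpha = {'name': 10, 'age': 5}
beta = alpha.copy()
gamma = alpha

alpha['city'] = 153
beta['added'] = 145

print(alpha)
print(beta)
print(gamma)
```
{'name': 10, 'age': 5, 'city': 153}
{'name': 10, 'age': 5, 'added': 145}
{'name': 10, 'age': 5, 'city': 153}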